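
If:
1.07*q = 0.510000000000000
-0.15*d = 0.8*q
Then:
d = -2.54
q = 0.48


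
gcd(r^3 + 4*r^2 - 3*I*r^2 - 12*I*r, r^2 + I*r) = r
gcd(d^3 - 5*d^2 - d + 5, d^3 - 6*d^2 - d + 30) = d - 5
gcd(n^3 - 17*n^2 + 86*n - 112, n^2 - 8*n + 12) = n - 2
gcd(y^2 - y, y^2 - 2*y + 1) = y - 1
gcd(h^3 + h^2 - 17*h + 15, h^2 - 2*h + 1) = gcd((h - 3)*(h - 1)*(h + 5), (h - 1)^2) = h - 1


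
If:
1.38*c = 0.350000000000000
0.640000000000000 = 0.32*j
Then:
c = 0.25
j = 2.00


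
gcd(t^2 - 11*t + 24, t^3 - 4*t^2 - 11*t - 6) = 1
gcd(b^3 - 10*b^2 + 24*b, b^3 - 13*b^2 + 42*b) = b^2 - 6*b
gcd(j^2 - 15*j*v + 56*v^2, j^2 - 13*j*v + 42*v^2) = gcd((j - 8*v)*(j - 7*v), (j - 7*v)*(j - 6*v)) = -j + 7*v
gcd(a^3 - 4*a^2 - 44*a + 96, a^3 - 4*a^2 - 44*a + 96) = a^3 - 4*a^2 - 44*a + 96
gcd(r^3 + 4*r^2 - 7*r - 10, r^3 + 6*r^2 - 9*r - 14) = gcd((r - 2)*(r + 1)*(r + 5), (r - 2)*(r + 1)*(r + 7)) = r^2 - r - 2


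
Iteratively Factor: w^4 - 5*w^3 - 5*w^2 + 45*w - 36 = (w - 4)*(w^3 - w^2 - 9*w + 9) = (w - 4)*(w - 1)*(w^2 - 9) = (w - 4)*(w - 1)*(w + 3)*(w - 3)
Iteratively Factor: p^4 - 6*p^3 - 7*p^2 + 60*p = (p - 5)*(p^3 - p^2 - 12*p) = (p - 5)*(p + 3)*(p^2 - 4*p) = (p - 5)*(p - 4)*(p + 3)*(p)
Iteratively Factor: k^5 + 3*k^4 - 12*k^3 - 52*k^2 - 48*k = (k + 2)*(k^4 + k^3 - 14*k^2 - 24*k) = (k + 2)^2*(k^3 - k^2 - 12*k) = k*(k + 2)^2*(k^2 - k - 12) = k*(k + 2)^2*(k + 3)*(k - 4)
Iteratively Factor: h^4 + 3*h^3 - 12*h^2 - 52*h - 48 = (h + 2)*(h^3 + h^2 - 14*h - 24) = (h + 2)*(h + 3)*(h^2 - 2*h - 8) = (h - 4)*(h + 2)*(h + 3)*(h + 2)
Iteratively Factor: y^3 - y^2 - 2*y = (y)*(y^2 - y - 2) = y*(y + 1)*(y - 2)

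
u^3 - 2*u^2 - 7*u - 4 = (u - 4)*(u + 1)^2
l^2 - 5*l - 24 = (l - 8)*(l + 3)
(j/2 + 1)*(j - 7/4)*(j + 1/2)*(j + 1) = j^4/2 + 7*j^3/8 - 21*j^2/16 - 41*j/16 - 7/8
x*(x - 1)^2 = x^3 - 2*x^2 + x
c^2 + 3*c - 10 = (c - 2)*(c + 5)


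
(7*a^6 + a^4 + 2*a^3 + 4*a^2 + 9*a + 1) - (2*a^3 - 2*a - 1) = 7*a^6 + a^4 + 4*a^2 + 11*a + 2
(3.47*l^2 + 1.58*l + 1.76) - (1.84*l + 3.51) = 3.47*l^2 - 0.26*l - 1.75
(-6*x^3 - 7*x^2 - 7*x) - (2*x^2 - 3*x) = -6*x^3 - 9*x^2 - 4*x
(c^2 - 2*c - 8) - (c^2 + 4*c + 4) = -6*c - 12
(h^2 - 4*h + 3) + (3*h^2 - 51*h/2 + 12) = 4*h^2 - 59*h/2 + 15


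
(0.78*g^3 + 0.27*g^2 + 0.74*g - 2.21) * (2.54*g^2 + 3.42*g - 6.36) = 1.9812*g^5 + 3.3534*g^4 - 2.1578*g^3 - 4.7998*g^2 - 12.2646*g + 14.0556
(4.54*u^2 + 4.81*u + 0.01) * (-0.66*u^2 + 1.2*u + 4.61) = -2.9964*u^4 + 2.2734*u^3 + 26.6948*u^2 + 22.1861*u + 0.0461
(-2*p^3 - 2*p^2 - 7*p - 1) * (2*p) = -4*p^4 - 4*p^3 - 14*p^2 - 2*p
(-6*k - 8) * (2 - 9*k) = 54*k^2 + 60*k - 16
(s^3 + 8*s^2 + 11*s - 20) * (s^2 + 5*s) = s^5 + 13*s^4 + 51*s^3 + 35*s^2 - 100*s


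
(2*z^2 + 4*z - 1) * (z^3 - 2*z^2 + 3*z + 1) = 2*z^5 - 3*z^3 + 16*z^2 + z - 1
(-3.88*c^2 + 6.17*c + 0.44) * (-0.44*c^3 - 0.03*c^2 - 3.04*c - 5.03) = 1.7072*c^5 - 2.5984*c^4 + 11.4165*c^3 + 0.746400000000001*c^2 - 32.3727*c - 2.2132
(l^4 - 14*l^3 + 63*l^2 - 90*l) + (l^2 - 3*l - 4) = l^4 - 14*l^3 + 64*l^2 - 93*l - 4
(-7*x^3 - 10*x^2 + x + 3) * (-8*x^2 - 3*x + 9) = 56*x^5 + 101*x^4 - 41*x^3 - 117*x^2 + 27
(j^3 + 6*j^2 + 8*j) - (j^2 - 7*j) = j^3 + 5*j^2 + 15*j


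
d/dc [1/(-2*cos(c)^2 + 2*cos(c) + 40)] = (1 - 2*cos(c))*sin(c)/(2*(sin(c)^2 + cos(c) + 19)^2)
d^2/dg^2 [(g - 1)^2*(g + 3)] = 6*g + 2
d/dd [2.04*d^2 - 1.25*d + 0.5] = 4.08*d - 1.25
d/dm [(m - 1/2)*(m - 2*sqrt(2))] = 2*m - 2*sqrt(2) - 1/2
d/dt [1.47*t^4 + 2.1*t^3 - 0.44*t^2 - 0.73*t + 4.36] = 5.88*t^3 + 6.3*t^2 - 0.88*t - 0.73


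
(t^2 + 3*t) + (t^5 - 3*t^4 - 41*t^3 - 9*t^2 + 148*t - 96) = t^5 - 3*t^4 - 41*t^3 - 8*t^2 + 151*t - 96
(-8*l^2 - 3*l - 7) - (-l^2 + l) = -7*l^2 - 4*l - 7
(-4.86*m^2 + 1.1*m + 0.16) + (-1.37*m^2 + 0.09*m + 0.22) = -6.23*m^2 + 1.19*m + 0.38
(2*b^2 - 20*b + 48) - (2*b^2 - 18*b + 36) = 12 - 2*b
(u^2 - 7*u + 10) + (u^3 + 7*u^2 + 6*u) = u^3 + 8*u^2 - u + 10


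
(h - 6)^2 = h^2 - 12*h + 36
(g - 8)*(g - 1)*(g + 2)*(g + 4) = g^4 - 3*g^3 - 38*g^2 - 24*g + 64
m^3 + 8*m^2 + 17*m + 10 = (m + 1)*(m + 2)*(m + 5)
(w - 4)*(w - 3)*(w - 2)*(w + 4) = w^4 - 5*w^3 - 10*w^2 + 80*w - 96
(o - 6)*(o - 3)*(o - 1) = o^3 - 10*o^2 + 27*o - 18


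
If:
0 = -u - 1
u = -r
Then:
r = 1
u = -1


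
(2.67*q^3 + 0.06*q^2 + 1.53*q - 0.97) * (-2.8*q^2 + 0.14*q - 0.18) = -7.476*q^5 + 0.2058*q^4 - 4.7562*q^3 + 2.9194*q^2 - 0.4112*q + 0.1746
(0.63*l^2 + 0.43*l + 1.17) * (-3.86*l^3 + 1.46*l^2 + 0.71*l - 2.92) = -2.4318*l^5 - 0.74*l^4 - 3.4411*l^3 + 0.1739*l^2 - 0.4249*l - 3.4164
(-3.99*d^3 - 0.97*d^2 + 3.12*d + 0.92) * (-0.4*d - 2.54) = 1.596*d^4 + 10.5226*d^3 + 1.2158*d^2 - 8.2928*d - 2.3368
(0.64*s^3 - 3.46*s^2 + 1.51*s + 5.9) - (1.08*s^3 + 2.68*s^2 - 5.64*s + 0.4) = -0.44*s^3 - 6.14*s^2 + 7.15*s + 5.5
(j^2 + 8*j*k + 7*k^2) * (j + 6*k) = j^3 + 14*j^2*k + 55*j*k^2 + 42*k^3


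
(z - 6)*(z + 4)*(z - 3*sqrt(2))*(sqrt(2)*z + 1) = sqrt(2)*z^4 - 5*z^3 - 2*sqrt(2)*z^3 - 27*sqrt(2)*z^2 + 10*z^2 + 6*sqrt(2)*z + 120*z + 72*sqrt(2)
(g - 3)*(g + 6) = g^2 + 3*g - 18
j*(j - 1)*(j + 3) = j^3 + 2*j^2 - 3*j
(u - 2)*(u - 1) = u^2 - 3*u + 2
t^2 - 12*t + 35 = (t - 7)*(t - 5)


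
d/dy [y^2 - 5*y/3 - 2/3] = 2*y - 5/3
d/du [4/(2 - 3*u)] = 12/(3*u - 2)^2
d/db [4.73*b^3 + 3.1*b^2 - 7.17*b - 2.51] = 14.19*b^2 + 6.2*b - 7.17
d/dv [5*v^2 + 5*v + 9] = 10*v + 5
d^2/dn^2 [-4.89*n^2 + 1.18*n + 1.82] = -9.78000000000000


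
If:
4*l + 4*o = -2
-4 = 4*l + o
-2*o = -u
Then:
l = -7/6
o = 2/3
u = 4/3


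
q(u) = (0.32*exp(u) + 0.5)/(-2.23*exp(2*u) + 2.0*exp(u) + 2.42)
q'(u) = (0.32*exp(u) + 0.5)*(4.46*exp(2*u) - 2.0*exp(u))/(-2.23*exp(2*u) + 2.0*exp(u) + 2.42)^2 + 0.32*exp(u)/(-2.23*exp(2*u) + 2.0*exp(u) + 2.42) = (0.7136*exp(2*u) + 2.23*exp(u) - 0.2256)*exp(u)/(4.9729*exp(4*u) - 8.92*exp(3*u) - 6.7932*exp(2*u) + 9.68*exp(u) + 5.8564)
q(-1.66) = 0.21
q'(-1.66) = 0.01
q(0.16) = 0.52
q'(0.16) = 1.38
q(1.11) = -0.12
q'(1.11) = 0.27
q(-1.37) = 0.21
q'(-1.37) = 0.01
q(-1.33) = 0.21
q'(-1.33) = 0.01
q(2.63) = -0.01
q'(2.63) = 0.01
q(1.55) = -0.05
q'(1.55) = 0.09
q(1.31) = -0.08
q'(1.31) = 0.15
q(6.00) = 0.00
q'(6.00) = 0.00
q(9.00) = 0.00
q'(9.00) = 0.00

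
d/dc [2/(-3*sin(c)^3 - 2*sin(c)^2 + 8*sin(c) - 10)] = 2*(9*sin(c)^2 + 4*sin(c) - 8)*cos(c)/(3*sin(c)^3 + 2*sin(c)^2 - 8*sin(c) + 10)^2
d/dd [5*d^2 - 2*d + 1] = 10*d - 2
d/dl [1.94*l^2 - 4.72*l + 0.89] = 3.88*l - 4.72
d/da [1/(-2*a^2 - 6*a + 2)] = (a + 3/2)/(a^2 + 3*a - 1)^2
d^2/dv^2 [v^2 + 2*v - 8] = 2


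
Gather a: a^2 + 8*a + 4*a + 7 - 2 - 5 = a^2 + 12*a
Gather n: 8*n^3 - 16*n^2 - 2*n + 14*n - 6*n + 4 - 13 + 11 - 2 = 8*n^3 - 16*n^2 + 6*n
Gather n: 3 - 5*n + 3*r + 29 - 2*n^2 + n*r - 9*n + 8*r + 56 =-2*n^2 + n*(r - 14) + 11*r + 88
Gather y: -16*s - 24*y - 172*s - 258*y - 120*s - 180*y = -308*s - 462*y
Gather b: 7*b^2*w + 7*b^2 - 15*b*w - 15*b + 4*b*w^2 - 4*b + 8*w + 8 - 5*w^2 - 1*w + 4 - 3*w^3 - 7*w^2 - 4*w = b^2*(7*w + 7) + b*(4*w^2 - 15*w - 19) - 3*w^3 - 12*w^2 + 3*w + 12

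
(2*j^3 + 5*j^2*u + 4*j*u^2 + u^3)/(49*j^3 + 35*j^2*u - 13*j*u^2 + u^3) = (2*j^2 + 3*j*u + u^2)/(49*j^2 - 14*j*u + u^2)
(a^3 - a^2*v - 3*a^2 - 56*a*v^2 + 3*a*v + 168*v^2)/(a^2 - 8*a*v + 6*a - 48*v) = (a^2 + 7*a*v - 3*a - 21*v)/(a + 6)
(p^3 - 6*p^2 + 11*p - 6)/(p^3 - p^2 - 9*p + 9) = (p - 2)/(p + 3)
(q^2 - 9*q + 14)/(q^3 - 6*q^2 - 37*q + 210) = (q - 2)/(q^2 + q - 30)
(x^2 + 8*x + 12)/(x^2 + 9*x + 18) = (x + 2)/(x + 3)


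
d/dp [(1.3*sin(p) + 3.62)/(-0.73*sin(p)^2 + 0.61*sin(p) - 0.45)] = (0.949*sin(p)^2 + 5.2852*sin(p) - 2.7932)*cos(p)/(0.5329*sin(p)^4 - 0.8906*sin(p)^3 + 1.0291*sin(p)^2 - 0.549*sin(p) + 0.2025)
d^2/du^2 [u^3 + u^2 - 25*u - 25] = 6*u + 2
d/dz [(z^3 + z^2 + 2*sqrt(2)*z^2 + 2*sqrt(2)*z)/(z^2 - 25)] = (z^4 - 75*z^2 - 2*sqrt(2)*z^2 - 100*sqrt(2)*z - 50*z - 50*sqrt(2))/(z^4 - 50*z^2 + 625)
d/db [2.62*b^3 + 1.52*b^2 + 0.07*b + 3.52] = 7.86*b^2 + 3.04*b + 0.07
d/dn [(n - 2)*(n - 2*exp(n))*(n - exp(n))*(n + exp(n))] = -2*n^3*exp(n) + 4*n^3 - 2*n^2*exp(2*n) - 2*n^2*exp(n) - 6*n^2 + 6*n*exp(3*n) + 2*n*exp(2*n) + 8*n*exp(n) - 10*exp(3*n) + 2*exp(2*n)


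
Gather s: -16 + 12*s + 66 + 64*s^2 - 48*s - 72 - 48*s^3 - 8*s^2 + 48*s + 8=-48*s^3 + 56*s^2 + 12*s - 14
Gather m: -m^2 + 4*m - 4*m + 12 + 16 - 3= 25 - m^2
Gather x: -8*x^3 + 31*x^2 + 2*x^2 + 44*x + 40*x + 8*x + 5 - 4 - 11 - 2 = -8*x^3 + 33*x^2 + 92*x - 12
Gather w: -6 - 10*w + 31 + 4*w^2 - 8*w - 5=4*w^2 - 18*w + 20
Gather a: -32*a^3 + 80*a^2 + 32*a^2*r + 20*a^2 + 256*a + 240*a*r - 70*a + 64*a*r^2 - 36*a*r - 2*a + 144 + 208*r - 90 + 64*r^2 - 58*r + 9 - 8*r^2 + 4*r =-32*a^3 + a^2*(32*r + 100) + a*(64*r^2 + 204*r + 184) + 56*r^2 + 154*r + 63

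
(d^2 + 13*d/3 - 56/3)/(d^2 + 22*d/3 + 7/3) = (3*d - 8)/(3*d + 1)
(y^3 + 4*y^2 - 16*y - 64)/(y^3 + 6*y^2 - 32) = (y - 4)/(y - 2)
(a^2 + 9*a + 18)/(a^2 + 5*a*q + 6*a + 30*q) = (a + 3)/(a + 5*q)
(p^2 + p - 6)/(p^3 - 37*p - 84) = (p - 2)/(p^2 - 3*p - 28)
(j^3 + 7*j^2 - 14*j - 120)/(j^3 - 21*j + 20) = (j + 6)/(j - 1)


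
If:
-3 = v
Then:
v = -3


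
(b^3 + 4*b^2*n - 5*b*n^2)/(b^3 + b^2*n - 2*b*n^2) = (b + 5*n)/(b + 2*n)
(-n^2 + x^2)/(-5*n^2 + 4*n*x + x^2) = (n + x)/(5*n + x)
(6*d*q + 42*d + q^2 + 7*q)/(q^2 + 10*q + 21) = (6*d + q)/(q + 3)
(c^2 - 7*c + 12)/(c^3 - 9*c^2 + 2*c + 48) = (c - 4)/(c^2 - 6*c - 16)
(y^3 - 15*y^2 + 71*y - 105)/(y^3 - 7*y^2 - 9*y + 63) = (y - 5)/(y + 3)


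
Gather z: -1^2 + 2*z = 2*z - 1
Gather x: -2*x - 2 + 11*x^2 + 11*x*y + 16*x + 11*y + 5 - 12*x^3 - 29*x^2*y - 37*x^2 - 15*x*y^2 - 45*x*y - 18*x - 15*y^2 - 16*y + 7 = -12*x^3 + x^2*(-29*y - 26) + x*(-15*y^2 - 34*y - 4) - 15*y^2 - 5*y + 10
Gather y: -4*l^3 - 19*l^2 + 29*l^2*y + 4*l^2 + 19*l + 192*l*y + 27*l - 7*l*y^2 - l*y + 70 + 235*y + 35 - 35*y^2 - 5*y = -4*l^3 - 15*l^2 + 46*l + y^2*(-7*l - 35) + y*(29*l^2 + 191*l + 230) + 105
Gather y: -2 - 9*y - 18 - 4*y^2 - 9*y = -4*y^2 - 18*y - 20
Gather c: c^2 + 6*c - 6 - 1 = c^2 + 6*c - 7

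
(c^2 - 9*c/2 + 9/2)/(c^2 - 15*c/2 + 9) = (c - 3)/(c - 6)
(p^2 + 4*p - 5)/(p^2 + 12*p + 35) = (p - 1)/(p + 7)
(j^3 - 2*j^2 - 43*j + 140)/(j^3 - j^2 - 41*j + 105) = (j - 4)/(j - 3)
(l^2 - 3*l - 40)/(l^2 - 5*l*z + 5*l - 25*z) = (8 - l)/(-l + 5*z)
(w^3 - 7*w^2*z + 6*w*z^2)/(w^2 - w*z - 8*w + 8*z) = w*(w - 6*z)/(w - 8)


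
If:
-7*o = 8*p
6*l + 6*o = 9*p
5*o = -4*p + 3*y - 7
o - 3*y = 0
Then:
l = 259/8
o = -14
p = 49/4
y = -14/3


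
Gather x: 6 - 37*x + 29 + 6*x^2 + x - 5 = 6*x^2 - 36*x + 30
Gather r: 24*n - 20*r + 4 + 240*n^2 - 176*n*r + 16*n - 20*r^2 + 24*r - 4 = 240*n^2 + 40*n - 20*r^2 + r*(4 - 176*n)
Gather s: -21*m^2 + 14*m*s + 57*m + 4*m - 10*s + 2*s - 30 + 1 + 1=-21*m^2 + 61*m + s*(14*m - 8) - 28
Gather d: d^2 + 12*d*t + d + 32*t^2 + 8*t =d^2 + d*(12*t + 1) + 32*t^2 + 8*t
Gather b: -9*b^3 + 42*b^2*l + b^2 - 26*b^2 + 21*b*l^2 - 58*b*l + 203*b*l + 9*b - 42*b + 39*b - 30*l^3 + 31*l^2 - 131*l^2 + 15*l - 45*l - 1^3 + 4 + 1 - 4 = -9*b^3 + b^2*(42*l - 25) + b*(21*l^2 + 145*l + 6) - 30*l^3 - 100*l^2 - 30*l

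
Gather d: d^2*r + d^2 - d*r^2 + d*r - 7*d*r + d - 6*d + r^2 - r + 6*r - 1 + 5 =d^2*(r + 1) + d*(-r^2 - 6*r - 5) + r^2 + 5*r + 4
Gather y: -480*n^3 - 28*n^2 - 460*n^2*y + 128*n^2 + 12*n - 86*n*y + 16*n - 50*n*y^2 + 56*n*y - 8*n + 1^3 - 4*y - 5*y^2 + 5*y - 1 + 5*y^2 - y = -480*n^3 + 100*n^2 - 50*n*y^2 + 20*n + y*(-460*n^2 - 30*n)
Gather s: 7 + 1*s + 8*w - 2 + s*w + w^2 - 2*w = s*(w + 1) + w^2 + 6*w + 5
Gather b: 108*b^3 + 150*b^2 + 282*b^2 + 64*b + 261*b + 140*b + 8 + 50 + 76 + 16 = 108*b^3 + 432*b^2 + 465*b + 150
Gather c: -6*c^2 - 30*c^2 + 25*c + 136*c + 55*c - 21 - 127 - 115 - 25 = -36*c^2 + 216*c - 288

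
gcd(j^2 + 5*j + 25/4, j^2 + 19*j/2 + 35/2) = j + 5/2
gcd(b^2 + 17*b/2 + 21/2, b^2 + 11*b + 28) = b + 7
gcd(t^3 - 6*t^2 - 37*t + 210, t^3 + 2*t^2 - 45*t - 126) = t^2 - t - 42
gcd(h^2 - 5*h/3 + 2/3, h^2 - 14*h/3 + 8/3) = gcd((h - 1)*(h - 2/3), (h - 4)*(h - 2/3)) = h - 2/3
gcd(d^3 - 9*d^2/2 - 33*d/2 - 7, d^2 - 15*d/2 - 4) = d + 1/2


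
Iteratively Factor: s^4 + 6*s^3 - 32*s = (s - 2)*(s^3 + 8*s^2 + 16*s) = (s - 2)*(s + 4)*(s^2 + 4*s) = (s - 2)*(s + 4)^2*(s)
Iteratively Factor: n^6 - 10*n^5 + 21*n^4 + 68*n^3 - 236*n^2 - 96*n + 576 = (n + 2)*(n^5 - 12*n^4 + 45*n^3 - 22*n^2 - 192*n + 288) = (n - 3)*(n + 2)*(n^4 - 9*n^3 + 18*n^2 + 32*n - 96) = (n - 3)*(n + 2)^2*(n^3 - 11*n^2 + 40*n - 48) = (n - 4)*(n - 3)*(n + 2)^2*(n^2 - 7*n + 12) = (n - 4)*(n - 3)^2*(n + 2)^2*(n - 4)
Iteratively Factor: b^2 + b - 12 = (b - 3)*(b + 4)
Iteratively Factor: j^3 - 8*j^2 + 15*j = (j - 5)*(j^2 - 3*j) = j*(j - 5)*(j - 3)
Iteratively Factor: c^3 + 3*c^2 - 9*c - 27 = (c - 3)*(c^2 + 6*c + 9) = (c - 3)*(c + 3)*(c + 3)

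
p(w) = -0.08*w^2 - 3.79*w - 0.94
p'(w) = -0.16*w - 3.79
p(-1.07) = 3.02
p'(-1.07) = -3.62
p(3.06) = -13.29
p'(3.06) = -4.28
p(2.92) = -12.69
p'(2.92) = -4.26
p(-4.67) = 15.01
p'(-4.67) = -3.04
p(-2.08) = 6.60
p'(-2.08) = -3.46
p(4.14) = -18.00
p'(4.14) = -4.45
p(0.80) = -4.02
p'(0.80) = -3.92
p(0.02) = -1.02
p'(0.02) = -3.79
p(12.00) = -57.94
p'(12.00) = -5.71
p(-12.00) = 33.02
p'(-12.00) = -1.87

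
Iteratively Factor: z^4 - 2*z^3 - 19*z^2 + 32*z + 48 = (z - 3)*(z^3 + z^2 - 16*z - 16) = (z - 3)*(z + 1)*(z^2 - 16) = (z - 3)*(z + 1)*(z + 4)*(z - 4)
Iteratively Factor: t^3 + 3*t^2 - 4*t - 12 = (t + 2)*(t^2 + t - 6) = (t + 2)*(t + 3)*(t - 2)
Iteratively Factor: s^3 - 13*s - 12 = (s - 4)*(s^2 + 4*s + 3) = (s - 4)*(s + 1)*(s + 3)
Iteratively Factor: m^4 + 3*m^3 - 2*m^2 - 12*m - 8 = (m - 2)*(m^3 + 5*m^2 + 8*m + 4) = (m - 2)*(m + 2)*(m^2 + 3*m + 2) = (m - 2)*(m + 2)^2*(m + 1)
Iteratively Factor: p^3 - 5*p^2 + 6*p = (p - 2)*(p^2 - 3*p) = p*(p - 2)*(p - 3)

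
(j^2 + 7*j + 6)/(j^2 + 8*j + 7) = (j + 6)/(j + 7)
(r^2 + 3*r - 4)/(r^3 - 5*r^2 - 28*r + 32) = 1/(r - 8)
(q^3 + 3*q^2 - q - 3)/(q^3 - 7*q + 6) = (q + 1)/(q - 2)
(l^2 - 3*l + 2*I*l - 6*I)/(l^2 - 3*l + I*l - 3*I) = (l + 2*I)/(l + I)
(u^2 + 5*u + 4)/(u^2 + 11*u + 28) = (u + 1)/(u + 7)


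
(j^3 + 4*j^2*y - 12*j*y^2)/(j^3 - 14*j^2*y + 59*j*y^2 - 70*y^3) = j*(j + 6*y)/(j^2 - 12*j*y + 35*y^2)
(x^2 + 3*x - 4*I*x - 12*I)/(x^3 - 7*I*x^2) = (x^2 + x*(3 - 4*I) - 12*I)/(x^2*(x - 7*I))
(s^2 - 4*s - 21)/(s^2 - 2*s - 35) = (s + 3)/(s + 5)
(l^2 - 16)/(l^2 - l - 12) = (l + 4)/(l + 3)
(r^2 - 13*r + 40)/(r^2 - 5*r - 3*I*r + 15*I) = (r - 8)/(r - 3*I)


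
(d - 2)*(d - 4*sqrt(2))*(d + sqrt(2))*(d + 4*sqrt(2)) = d^4 - 2*d^3 + sqrt(2)*d^3 - 32*d^2 - 2*sqrt(2)*d^2 - 32*sqrt(2)*d + 64*d + 64*sqrt(2)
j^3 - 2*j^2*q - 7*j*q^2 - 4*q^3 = (j - 4*q)*(j + q)^2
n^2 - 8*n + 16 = (n - 4)^2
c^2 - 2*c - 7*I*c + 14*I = (c - 2)*(c - 7*I)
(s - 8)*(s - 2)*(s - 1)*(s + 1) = s^4 - 10*s^3 + 15*s^2 + 10*s - 16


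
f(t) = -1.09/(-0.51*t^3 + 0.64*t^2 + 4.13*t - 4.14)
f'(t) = -1.09*(1.53*t^2 - 1.28*t - 4.13)/(-0.51*t^3 + 0.64*t^2 + 4.13*t - 4.14)^2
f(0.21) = 0.34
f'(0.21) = 0.45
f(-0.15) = 0.23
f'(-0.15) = 0.19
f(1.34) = -0.83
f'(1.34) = 1.95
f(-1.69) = 0.16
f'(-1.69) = -0.06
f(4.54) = 0.05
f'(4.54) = -0.06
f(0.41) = 0.46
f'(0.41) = 0.85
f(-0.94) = 0.15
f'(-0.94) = 0.03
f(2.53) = -0.51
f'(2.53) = -0.57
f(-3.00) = -0.36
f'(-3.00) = -1.63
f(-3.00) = -0.36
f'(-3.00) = -1.63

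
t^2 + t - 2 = (t - 1)*(t + 2)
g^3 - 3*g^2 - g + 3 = (g - 3)*(g - 1)*(g + 1)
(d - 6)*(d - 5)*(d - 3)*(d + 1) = d^4 - 13*d^3 + 49*d^2 - 27*d - 90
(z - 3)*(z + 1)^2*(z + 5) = z^4 + 4*z^3 - 10*z^2 - 28*z - 15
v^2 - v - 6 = (v - 3)*(v + 2)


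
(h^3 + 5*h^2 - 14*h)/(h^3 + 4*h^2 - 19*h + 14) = h/(h - 1)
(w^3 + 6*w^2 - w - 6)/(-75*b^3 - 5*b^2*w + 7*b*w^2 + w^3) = (-w^3 - 6*w^2 + w + 6)/(75*b^3 + 5*b^2*w - 7*b*w^2 - w^3)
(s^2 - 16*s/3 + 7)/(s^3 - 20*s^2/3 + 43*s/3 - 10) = (3*s - 7)/(3*s^2 - 11*s + 10)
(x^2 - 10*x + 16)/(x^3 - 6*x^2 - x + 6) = (x^2 - 10*x + 16)/(x^3 - 6*x^2 - x + 6)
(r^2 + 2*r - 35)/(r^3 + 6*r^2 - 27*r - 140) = 1/(r + 4)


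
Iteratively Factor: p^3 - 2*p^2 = (p - 2)*(p^2) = p*(p - 2)*(p)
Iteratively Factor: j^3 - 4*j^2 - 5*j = (j)*(j^2 - 4*j - 5) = j*(j - 5)*(j + 1)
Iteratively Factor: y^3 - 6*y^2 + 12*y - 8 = (y - 2)*(y^2 - 4*y + 4) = (y - 2)^2*(y - 2)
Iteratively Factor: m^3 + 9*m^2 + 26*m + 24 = (m + 3)*(m^2 + 6*m + 8) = (m + 3)*(m + 4)*(m + 2)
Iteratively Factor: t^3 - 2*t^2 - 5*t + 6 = (t - 1)*(t^2 - t - 6) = (t - 3)*(t - 1)*(t + 2)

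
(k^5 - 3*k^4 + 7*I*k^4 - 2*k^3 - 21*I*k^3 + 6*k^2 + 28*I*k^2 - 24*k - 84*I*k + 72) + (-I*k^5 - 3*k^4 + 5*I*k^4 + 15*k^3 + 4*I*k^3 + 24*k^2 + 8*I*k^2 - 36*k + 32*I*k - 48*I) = k^5 - I*k^5 - 6*k^4 + 12*I*k^4 + 13*k^3 - 17*I*k^3 + 30*k^2 + 36*I*k^2 - 60*k - 52*I*k + 72 - 48*I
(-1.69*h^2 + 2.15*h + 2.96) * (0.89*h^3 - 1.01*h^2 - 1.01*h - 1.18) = -1.5041*h^5 + 3.6204*h^4 + 2.1698*h^3 - 3.1669*h^2 - 5.5266*h - 3.4928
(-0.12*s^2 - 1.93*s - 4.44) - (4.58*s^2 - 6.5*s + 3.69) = -4.7*s^2 + 4.57*s - 8.13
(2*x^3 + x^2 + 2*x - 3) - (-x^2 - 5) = 2*x^3 + 2*x^2 + 2*x + 2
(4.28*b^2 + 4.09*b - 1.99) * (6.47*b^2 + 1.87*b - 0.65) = 27.6916*b^4 + 34.4659*b^3 - 8.009*b^2 - 6.3798*b + 1.2935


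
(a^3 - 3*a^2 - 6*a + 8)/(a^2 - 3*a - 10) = (a^2 - 5*a + 4)/(a - 5)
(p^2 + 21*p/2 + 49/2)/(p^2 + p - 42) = (p + 7/2)/(p - 6)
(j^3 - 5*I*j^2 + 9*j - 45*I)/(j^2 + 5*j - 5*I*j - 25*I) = (j^2 + 9)/(j + 5)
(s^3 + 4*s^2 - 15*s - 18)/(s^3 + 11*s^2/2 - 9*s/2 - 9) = 2*(s - 3)/(2*s - 3)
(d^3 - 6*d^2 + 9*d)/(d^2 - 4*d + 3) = d*(d - 3)/(d - 1)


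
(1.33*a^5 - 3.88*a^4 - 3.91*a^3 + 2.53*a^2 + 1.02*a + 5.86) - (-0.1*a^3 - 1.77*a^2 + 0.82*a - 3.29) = 1.33*a^5 - 3.88*a^4 - 3.81*a^3 + 4.3*a^2 + 0.2*a + 9.15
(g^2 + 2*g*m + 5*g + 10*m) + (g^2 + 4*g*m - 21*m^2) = 2*g^2 + 6*g*m + 5*g - 21*m^2 + 10*m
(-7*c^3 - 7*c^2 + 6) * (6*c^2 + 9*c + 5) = -42*c^5 - 105*c^4 - 98*c^3 + c^2 + 54*c + 30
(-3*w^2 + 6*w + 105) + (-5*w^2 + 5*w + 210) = -8*w^2 + 11*w + 315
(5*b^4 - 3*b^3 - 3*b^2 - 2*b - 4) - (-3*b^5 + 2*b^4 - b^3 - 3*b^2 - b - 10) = 3*b^5 + 3*b^4 - 2*b^3 - b + 6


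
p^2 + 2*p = p*(p + 2)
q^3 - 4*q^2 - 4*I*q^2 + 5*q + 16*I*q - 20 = (q - 4)*(q - 5*I)*(q + I)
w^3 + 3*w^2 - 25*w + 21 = (w - 3)*(w - 1)*(w + 7)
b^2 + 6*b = b*(b + 6)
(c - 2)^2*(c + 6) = c^3 + 2*c^2 - 20*c + 24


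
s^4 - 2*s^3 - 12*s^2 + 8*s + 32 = (s - 4)*(s - 2)*(s + 2)^2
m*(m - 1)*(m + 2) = m^3 + m^2 - 2*m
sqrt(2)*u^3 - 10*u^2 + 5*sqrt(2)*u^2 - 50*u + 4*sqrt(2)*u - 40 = (u + 4)*(u - 5*sqrt(2))*(sqrt(2)*u + sqrt(2))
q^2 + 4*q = q*(q + 4)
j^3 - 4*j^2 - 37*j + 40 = (j - 8)*(j - 1)*(j + 5)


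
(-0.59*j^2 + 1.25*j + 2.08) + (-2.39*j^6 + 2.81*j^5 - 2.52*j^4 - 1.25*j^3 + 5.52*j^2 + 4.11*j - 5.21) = -2.39*j^6 + 2.81*j^5 - 2.52*j^4 - 1.25*j^3 + 4.93*j^2 + 5.36*j - 3.13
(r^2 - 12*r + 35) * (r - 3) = r^3 - 15*r^2 + 71*r - 105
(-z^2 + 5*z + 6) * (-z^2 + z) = z^4 - 6*z^3 - z^2 + 6*z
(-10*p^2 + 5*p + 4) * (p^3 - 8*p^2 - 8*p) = -10*p^5 + 85*p^4 + 44*p^3 - 72*p^2 - 32*p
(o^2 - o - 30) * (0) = 0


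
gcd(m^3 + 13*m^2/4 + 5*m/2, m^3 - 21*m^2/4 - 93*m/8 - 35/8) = m + 5/4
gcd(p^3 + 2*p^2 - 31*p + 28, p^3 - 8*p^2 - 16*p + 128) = p - 4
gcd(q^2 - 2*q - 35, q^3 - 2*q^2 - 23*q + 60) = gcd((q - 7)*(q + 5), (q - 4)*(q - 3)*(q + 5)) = q + 5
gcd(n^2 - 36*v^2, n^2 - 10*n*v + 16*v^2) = 1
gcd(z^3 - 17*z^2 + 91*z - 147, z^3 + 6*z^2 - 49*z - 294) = z - 7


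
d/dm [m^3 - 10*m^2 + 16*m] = 3*m^2 - 20*m + 16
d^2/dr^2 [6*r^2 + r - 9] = 12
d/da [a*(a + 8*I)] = 2*a + 8*I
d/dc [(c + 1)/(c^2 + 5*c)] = (c*(c + 5) - (c + 1)*(2*c + 5))/(c^2*(c + 5)^2)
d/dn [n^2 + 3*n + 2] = 2*n + 3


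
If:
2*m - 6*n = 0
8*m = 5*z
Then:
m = 5*z/8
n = 5*z/24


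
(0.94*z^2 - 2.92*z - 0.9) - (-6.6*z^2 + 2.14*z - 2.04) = 7.54*z^2 - 5.06*z + 1.14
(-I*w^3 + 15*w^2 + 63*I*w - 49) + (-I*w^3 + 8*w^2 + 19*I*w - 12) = -2*I*w^3 + 23*w^2 + 82*I*w - 61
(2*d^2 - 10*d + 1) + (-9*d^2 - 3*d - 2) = -7*d^2 - 13*d - 1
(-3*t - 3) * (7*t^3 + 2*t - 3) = -21*t^4 - 21*t^3 - 6*t^2 + 3*t + 9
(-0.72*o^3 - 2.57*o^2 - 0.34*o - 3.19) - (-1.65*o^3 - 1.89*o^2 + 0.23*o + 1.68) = 0.93*o^3 - 0.68*o^2 - 0.57*o - 4.87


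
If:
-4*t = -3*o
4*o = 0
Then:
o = 0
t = 0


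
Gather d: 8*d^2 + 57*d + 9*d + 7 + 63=8*d^2 + 66*d + 70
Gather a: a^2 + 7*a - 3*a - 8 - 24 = a^2 + 4*a - 32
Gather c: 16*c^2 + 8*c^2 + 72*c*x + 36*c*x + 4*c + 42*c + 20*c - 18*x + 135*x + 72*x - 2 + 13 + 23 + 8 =24*c^2 + c*(108*x + 66) + 189*x + 42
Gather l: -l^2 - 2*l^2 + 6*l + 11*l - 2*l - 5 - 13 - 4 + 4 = -3*l^2 + 15*l - 18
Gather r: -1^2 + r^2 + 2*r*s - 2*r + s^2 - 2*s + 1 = r^2 + r*(2*s - 2) + s^2 - 2*s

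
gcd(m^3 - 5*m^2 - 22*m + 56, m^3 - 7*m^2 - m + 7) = m - 7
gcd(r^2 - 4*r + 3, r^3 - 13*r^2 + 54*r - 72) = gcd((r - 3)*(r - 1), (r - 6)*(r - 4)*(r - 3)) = r - 3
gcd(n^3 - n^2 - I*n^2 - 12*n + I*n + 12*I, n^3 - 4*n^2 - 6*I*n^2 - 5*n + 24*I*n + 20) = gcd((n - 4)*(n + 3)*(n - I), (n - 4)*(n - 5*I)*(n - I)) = n^2 + n*(-4 - I) + 4*I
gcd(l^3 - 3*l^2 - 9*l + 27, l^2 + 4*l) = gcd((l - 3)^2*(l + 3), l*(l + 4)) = 1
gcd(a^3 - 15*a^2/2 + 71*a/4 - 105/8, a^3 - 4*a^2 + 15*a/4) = a^2 - 4*a + 15/4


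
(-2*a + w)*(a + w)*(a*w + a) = -2*a^3*w - 2*a^3 - a^2*w^2 - a^2*w + a*w^3 + a*w^2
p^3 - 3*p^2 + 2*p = p*(p - 2)*(p - 1)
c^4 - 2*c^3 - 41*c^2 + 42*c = c*(c - 7)*(c - 1)*(c + 6)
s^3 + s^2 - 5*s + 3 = (s - 1)^2*(s + 3)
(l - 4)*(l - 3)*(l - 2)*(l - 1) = l^4 - 10*l^3 + 35*l^2 - 50*l + 24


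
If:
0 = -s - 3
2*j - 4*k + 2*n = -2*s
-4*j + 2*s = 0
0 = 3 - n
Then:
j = -3/2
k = -3/4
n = 3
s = -3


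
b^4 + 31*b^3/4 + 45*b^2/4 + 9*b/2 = b*(b + 3/4)*(b + 1)*(b + 6)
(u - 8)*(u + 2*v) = u^2 + 2*u*v - 8*u - 16*v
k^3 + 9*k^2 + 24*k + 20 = (k + 2)^2*(k + 5)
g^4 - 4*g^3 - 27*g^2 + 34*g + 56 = (g - 7)*(g - 2)*(g + 1)*(g + 4)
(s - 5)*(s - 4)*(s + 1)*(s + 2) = s^4 - 6*s^3 - 5*s^2 + 42*s + 40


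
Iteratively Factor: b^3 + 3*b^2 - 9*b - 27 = (b + 3)*(b^2 - 9) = (b + 3)^2*(b - 3)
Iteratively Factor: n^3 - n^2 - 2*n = (n + 1)*(n^2 - 2*n) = (n - 2)*(n + 1)*(n)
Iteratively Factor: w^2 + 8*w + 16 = (w + 4)*(w + 4)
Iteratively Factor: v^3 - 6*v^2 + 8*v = (v - 4)*(v^2 - 2*v) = v*(v - 4)*(v - 2)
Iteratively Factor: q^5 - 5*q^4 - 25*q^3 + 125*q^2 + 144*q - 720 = (q - 5)*(q^4 - 25*q^2 + 144) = (q - 5)*(q + 4)*(q^3 - 4*q^2 - 9*q + 36) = (q - 5)*(q - 4)*(q + 4)*(q^2 - 9) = (q - 5)*(q - 4)*(q + 3)*(q + 4)*(q - 3)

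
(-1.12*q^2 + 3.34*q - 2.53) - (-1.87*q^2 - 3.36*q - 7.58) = 0.75*q^2 + 6.7*q + 5.05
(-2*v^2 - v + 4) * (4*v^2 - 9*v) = -8*v^4 + 14*v^3 + 25*v^2 - 36*v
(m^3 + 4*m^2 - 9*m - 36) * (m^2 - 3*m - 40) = m^5 + m^4 - 61*m^3 - 169*m^2 + 468*m + 1440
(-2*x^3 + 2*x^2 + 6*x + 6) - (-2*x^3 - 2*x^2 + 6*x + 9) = 4*x^2 - 3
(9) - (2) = 7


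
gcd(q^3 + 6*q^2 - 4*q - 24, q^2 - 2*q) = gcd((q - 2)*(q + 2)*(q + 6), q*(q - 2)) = q - 2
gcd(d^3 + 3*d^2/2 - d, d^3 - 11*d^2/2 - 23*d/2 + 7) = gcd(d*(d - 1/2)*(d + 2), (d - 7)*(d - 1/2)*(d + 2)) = d^2 + 3*d/2 - 1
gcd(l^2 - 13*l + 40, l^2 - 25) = l - 5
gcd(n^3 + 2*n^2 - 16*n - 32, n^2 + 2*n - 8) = n + 4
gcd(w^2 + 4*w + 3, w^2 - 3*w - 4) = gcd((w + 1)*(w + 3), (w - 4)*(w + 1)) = w + 1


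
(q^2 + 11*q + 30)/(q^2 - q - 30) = (q + 6)/(q - 6)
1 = 1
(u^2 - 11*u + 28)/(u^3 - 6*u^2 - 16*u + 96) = (u - 7)/(u^2 - 2*u - 24)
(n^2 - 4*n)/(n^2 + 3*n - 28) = n/(n + 7)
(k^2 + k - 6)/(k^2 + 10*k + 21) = (k - 2)/(k + 7)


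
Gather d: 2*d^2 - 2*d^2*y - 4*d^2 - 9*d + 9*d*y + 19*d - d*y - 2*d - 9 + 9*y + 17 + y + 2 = d^2*(-2*y - 2) + d*(8*y + 8) + 10*y + 10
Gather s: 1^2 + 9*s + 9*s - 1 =18*s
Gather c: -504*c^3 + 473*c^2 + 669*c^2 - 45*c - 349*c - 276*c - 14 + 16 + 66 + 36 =-504*c^3 + 1142*c^2 - 670*c + 104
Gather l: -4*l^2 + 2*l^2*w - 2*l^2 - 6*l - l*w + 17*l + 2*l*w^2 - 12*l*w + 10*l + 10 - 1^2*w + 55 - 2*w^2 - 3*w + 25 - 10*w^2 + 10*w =l^2*(2*w - 6) + l*(2*w^2 - 13*w + 21) - 12*w^2 + 6*w + 90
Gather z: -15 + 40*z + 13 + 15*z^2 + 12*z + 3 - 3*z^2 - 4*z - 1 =12*z^2 + 48*z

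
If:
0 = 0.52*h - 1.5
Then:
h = 2.88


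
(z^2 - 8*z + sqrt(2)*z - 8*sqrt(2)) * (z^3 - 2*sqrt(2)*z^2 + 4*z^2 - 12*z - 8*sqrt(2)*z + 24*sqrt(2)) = z^5 - 4*z^4 - sqrt(2)*z^4 - 48*z^3 + 4*sqrt(2)*z^3 + 44*sqrt(2)*z^2 + 112*z^2 - 96*sqrt(2)*z + 176*z - 384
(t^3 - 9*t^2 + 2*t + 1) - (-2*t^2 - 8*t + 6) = t^3 - 7*t^2 + 10*t - 5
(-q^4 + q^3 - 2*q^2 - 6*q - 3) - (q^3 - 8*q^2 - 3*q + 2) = -q^4 + 6*q^2 - 3*q - 5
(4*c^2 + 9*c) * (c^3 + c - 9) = 4*c^5 + 9*c^4 + 4*c^3 - 27*c^2 - 81*c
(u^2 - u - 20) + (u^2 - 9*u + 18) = 2*u^2 - 10*u - 2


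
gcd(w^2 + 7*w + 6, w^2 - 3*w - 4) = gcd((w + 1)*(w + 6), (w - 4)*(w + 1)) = w + 1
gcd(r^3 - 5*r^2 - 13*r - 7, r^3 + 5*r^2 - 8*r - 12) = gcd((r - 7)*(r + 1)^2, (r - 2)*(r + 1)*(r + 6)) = r + 1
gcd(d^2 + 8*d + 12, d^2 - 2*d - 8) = d + 2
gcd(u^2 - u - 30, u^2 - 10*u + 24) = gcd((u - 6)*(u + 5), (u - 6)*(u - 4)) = u - 6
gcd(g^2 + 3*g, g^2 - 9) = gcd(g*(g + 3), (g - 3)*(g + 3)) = g + 3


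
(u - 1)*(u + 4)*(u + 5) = u^3 + 8*u^2 + 11*u - 20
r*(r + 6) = r^2 + 6*r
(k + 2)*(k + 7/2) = k^2 + 11*k/2 + 7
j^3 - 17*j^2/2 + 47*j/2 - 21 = (j - 7/2)*(j - 3)*(j - 2)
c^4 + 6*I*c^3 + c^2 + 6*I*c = c*(c - I)*(c + I)*(c + 6*I)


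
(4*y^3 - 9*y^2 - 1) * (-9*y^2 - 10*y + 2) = -36*y^5 + 41*y^4 + 98*y^3 - 9*y^2 + 10*y - 2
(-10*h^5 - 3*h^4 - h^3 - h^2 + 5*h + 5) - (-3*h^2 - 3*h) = -10*h^5 - 3*h^4 - h^3 + 2*h^2 + 8*h + 5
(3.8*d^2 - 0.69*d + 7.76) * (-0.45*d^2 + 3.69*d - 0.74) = -1.71*d^4 + 14.3325*d^3 - 8.8501*d^2 + 29.145*d - 5.7424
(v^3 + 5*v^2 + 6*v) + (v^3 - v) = 2*v^3 + 5*v^2 + 5*v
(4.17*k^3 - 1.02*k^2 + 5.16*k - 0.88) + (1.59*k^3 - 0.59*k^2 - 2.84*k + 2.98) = 5.76*k^3 - 1.61*k^2 + 2.32*k + 2.1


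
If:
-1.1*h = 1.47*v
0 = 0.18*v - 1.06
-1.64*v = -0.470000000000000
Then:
No Solution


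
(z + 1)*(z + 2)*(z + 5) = z^3 + 8*z^2 + 17*z + 10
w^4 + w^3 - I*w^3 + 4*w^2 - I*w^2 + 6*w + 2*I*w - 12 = (w - 1)*(w + 2)*(w - 3*I)*(w + 2*I)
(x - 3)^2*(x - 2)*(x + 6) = x^4 - 2*x^3 - 27*x^2 + 108*x - 108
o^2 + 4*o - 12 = (o - 2)*(o + 6)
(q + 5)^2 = q^2 + 10*q + 25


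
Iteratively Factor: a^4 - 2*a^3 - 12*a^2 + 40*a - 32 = (a - 2)*(a^3 - 12*a + 16) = (a - 2)^2*(a^2 + 2*a - 8) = (a - 2)^2*(a + 4)*(a - 2)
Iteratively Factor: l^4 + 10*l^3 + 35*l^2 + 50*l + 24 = (l + 3)*(l^3 + 7*l^2 + 14*l + 8) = (l + 2)*(l + 3)*(l^2 + 5*l + 4) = (l + 2)*(l + 3)*(l + 4)*(l + 1)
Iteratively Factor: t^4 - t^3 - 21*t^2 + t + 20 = (t + 4)*(t^3 - 5*t^2 - t + 5) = (t - 1)*(t + 4)*(t^2 - 4*t - 5) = (t - 5)*(t - 1)*(t + 4)*(t + 1)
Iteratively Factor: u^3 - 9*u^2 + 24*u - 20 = (u - 2)*(u^2 - 7*u + 10) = (u - 2)^2*(u - 5)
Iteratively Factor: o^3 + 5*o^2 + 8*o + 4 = (o + 2)*(o^2 + 3*o + 2) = (o + 1)*(o + 2)*(o + 2)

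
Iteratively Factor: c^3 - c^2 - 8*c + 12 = (c - 2)*(c^2 + c - 6) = (c - 2)^2*(c + 3)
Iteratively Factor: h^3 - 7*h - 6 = (h - 3)*(h^2 + 3*h + 2) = (h - 3)*(h + 1)*(h + 2)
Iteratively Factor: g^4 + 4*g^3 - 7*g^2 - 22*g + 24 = (g + 3)*(g^3 + g^2 - 10*g + 8) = (g - 1)*(g + 3)*(g^2 + 2*g - 8) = (g - 1)*(g + 3)*(g + 4)*(g - 2)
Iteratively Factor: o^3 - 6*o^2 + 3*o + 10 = (o - 2)*(o^2 - 4*o - 5) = (o - 5)*(o - 2)*(o + 1)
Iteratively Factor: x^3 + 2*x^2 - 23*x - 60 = (x + 4)*(x^2 - 2*x - 15) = (x + 3)*(x + 4)*(x - 5)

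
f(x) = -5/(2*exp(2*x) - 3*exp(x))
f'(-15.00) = -5448362.29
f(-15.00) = 5448363.40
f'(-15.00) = -5448362.29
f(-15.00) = 5448363.40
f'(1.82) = 0.20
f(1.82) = -0.09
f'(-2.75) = -26.02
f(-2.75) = 27.23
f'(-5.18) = -296.13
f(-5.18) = 297.25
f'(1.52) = 0.44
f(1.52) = -0.18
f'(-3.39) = -49.42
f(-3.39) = 50.58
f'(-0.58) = -1.92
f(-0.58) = 4.75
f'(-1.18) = -5.06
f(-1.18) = 6.82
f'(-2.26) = -15.88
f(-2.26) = 17.17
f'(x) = -5*(-4*exp(2*x) + 3*exp(x))/(2*exp(2*x) - 3*exp(x))^2 = 5*(4*exp(x) - 3)*exp(-x)/(2*exp(x) - 3)^2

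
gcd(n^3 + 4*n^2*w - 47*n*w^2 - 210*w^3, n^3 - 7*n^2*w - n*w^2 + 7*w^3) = -n + 7*w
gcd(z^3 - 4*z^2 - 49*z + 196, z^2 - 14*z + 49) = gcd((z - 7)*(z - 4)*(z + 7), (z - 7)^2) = z - 7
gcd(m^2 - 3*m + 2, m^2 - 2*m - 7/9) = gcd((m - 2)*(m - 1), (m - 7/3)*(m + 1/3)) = 1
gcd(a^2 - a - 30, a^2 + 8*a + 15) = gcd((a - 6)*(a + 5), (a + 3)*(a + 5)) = a + 5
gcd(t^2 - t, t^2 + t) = t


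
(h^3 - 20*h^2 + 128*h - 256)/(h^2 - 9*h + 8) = (h^2 - 12*h + 32)/(h - 1)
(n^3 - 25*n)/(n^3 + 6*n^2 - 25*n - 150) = n/(n + 6)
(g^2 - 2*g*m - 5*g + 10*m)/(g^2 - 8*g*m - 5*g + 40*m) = (g - 2*m)/(g - 8*m)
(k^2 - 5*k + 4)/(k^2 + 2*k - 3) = (k - 4)/(k + 3)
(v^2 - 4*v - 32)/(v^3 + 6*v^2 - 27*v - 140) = (v - 8)/(v^2 + 2*v - 35)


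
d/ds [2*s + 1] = 2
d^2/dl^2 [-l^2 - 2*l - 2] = -2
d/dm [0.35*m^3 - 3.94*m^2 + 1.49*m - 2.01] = 1.05*m^2 - 7.88*m + 1.49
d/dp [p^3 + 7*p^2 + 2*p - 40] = 3*p^2 + 14*p + 2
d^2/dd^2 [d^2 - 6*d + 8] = 2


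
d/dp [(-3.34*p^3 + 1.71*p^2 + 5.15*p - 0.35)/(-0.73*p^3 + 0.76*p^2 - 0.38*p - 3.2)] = (-1.2901*p^4 + 10.0574*p^3 + 26.7337*p^2 - 10.412*p - 16.613)/(0.5329*p^6 - 1.1096*p^5 + 1.1324*p^4 + 4.0944*p^3 - 4.7196*p^2 + 2.432*p + 10.24)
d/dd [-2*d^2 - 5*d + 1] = -4*d - 5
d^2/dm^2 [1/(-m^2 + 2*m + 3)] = 2*(-m^2 + 2*m + 4*(m - 1)^2 + 3)/(-m^2 + 2*m + 3)^3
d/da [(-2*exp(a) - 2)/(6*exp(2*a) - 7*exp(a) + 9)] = 2*((exp(a) + 1)*(12*exp(a) - 7) - 6*exp(2*a) + 7*exp(a) - 9)*exp(a)/(6*exp(2*a) - 7*exp(a) + 9)^2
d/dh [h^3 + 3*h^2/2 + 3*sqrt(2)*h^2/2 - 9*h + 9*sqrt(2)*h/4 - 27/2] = 3*h^2 + 3*h + 3*sqrt(2)*h - 9 + 9*sqrt(2)/4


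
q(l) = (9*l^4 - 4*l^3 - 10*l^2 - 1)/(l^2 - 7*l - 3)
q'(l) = (7 - 2*l)*(9*l^4 - 4*l^3 - 10*l^2 - 1)/(l^2 - 7*l - 3)^2 + (36*l^3 - 12*l^2 - 20*l)/(l^2 - 7*l - 3)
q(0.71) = 0.69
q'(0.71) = 0.47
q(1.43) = -0.41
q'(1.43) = -4.60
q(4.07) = -136.23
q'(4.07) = -154.25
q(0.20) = 0.33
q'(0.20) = 0.47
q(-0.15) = 0.63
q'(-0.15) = -3.72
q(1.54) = -0.99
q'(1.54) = -5.99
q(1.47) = -0.60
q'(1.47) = -5.08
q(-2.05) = 9.67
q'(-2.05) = -13.65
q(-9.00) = 433.72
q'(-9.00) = -114.84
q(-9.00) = 433.72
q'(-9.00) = -114.84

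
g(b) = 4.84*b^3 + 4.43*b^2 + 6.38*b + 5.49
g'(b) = 14.52*b^2 + 8.86*b + 6.38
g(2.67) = 146.23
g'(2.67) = 133.55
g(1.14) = 25.69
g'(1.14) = 35.35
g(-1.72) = -17.01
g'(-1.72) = 34.10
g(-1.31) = -6.15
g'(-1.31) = 19.69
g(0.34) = 8.36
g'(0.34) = 11.07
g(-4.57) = -393.10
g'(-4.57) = 269.14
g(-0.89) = -0.09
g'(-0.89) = 10.00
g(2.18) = 90.60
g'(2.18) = 94.70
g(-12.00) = -7796.67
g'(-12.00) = 1990.94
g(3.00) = 195.18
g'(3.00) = 163.64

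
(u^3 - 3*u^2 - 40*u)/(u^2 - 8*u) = u + 5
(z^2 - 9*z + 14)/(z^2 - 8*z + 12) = (z - 7)/(z - 6)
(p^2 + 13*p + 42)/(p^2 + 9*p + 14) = (p + 6)/(p + 2)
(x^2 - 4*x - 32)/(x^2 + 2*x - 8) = (x - 8)/(x - 2)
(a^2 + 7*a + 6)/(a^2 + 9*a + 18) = (a + 1)/(a + 3)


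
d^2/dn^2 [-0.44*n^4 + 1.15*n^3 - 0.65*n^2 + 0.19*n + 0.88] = -5.28*n^2 + 6.9*n - 1.3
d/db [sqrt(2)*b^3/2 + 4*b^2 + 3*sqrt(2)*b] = 3*sqrt(2)*b^2/2 + 8*b + 3*sqrt(2)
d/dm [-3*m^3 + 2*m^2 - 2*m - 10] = -9*m^2 + 4*m - 2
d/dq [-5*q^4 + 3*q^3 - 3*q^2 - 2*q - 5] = -20*q^3 + 9*q^2 - 6*q - 2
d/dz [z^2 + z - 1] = 2*z + 1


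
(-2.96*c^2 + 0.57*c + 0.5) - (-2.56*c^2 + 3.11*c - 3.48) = -0.4*c^2 - 2.54*c + 3.98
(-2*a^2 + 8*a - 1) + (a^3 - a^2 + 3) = a^3 - 3*a^2 + 8*a + 2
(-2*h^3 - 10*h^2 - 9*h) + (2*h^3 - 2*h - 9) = -10*h^2 - 11*h - 9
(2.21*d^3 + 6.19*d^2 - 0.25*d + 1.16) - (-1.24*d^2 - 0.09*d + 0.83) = 2.21*d^3 + 7.43*d^2 - 0.16*d + 0.33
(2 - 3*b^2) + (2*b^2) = 2 - b^2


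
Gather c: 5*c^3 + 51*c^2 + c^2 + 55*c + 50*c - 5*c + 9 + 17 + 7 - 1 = 5*c^3 + 52*c^2 + 100*c + 32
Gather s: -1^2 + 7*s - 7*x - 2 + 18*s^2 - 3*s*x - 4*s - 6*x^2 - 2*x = 18*s^2 + s*(3 - 3*x) - 6*x^2 - 9*x - 3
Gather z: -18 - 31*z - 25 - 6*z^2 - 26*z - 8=-6*z^2 - 57*z - 51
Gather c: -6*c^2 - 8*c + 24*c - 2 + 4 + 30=-6*c^2 + 16*c + 32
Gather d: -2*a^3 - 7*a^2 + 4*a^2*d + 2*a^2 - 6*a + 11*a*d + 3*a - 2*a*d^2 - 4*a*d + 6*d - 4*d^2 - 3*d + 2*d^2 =-2*a^3 - 5*a^2 - 3*a + d^2*(-2*a - 2) + d*(4*a^2 + 7*a + 3)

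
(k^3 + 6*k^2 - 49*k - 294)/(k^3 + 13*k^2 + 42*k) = (k - 7)/k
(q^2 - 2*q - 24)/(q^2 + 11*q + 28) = (q - 6)/(q + 7)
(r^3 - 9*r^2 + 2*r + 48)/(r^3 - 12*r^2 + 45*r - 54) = (r^2 - 6*r - 16)/(r^2 - 9*r + 18)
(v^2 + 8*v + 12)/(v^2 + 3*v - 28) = (v^2 + 8*v + 12)/(v^2 + 3*v - 28)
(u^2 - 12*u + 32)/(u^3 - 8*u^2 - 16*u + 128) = 1/(u + 4)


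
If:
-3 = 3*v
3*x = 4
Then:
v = -1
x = 4/3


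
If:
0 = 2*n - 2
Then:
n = 1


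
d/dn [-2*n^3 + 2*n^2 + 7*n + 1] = -6*n^2 + 4*n + 7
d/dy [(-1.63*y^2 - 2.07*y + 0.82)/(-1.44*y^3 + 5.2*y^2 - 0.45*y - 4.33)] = (-2.3472*y^4 - 5.9616*y^3 + 15.0399*y^2 + 5.5878*y + 9.3321)/(2.0736*y^6 - 14.976*y^5 + 28.336*y^4 + 7.7904*y^3 - 44.8295*y^2 + 3.897*y + 18.7489)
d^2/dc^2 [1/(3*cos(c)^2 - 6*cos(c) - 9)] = (4*sin(c)^2/3 + 2*cos(c) - 6)*sin(c)^2/(sin(c)^2 + 2*cos(c) + 2)^3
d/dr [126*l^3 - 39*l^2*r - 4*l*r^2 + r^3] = -39*l^2 - 8*l*r + 3*r^2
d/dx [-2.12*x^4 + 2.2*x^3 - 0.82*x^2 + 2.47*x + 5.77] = -8.48*x^3 + 6.6*x^2 - 1.64*x + 2.47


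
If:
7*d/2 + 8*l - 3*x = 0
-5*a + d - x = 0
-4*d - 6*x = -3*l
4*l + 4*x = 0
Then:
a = 0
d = 0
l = 0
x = 0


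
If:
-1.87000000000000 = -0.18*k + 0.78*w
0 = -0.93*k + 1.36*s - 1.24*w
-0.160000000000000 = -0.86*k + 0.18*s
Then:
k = -0.33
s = -2.48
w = -2.47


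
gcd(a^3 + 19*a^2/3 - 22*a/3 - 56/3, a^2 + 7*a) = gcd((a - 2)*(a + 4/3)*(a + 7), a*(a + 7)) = a + 7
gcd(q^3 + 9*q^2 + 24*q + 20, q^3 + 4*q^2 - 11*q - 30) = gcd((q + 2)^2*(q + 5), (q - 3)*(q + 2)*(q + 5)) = q^2 + 7*q + 10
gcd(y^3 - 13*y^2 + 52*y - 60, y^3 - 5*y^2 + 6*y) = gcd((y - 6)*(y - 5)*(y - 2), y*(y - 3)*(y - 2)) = y - 2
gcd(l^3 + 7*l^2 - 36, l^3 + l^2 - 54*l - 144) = l^2 + 9*l + 18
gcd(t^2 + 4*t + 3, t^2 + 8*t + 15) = t + 3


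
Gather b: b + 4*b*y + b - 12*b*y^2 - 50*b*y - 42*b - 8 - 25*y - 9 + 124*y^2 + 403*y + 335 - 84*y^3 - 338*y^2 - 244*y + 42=b*(-12*y^2 - 46*y - 40) - 84*y^3 - 214*y^2 + 134*y + 360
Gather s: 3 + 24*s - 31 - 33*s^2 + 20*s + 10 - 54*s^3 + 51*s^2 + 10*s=-54*s^3 + 18*s^2 + 54*s - 18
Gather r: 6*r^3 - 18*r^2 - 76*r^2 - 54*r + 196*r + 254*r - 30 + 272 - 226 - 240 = 6*r^3 - 94*r^2 + 396*r - 224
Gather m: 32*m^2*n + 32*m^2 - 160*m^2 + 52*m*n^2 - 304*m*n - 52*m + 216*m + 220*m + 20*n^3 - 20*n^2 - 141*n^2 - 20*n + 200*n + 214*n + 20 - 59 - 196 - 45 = m^2*(32*n - 128) + m*(52*n^2 - 304*n + 384) + 20*n^3 - 161*n^2 + 394*n - 280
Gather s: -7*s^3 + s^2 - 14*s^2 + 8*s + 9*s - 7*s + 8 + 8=-7*s^3 - 13*s^2 + 10*s + 16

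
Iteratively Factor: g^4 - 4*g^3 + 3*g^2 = (g - 3)*(g^3 - g^2) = g*(g - 3)*(g^2 - g) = g^2*(g - 3)*(g - 1)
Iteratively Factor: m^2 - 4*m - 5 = (m - 5)*(m + 1)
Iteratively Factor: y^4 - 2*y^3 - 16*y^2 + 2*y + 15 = (y - 5)*(y^3 + 3*y^2 - y - 3) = (y - 5)*(y + 1)*(y^2 + 2*y - 3) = (y - 5)*(y + 1)*(y + 3)*(y - 1)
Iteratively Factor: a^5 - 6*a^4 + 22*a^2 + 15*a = (a + 1)*(a^4 - 7*a^3 + 7*a^2 + 15*a) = a*(a + 1)*(a^3 - 7*a^2 + 7*a + 15) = a*(a - 5)*(a + 1)*(a^2 - 2*a - 3) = a*(a - 5)*(a + 1)^2*(a - 3)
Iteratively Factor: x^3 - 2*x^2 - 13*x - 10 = (x - 5)*(x^2 + 3*x + 2) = (x - 5)*(x + 2)*(x + 1)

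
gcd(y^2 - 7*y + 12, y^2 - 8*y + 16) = y - 4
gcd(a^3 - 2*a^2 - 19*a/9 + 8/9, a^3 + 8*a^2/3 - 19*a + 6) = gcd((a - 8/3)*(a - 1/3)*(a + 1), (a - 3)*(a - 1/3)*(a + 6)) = a - 1/3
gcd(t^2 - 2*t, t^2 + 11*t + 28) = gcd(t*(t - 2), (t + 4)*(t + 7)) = 1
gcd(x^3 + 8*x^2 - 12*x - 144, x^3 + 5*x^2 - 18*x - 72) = x^2 + 2*x - 24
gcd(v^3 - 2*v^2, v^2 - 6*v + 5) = 1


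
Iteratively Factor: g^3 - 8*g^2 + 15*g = (g - 5)*(g^2 - 3*g) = g*(g - 5)*(g - 3)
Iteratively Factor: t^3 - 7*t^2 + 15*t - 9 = (t - 3)*(t^2 - 4*t + 3) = (t - 3)*(t - 1)*(t - 3)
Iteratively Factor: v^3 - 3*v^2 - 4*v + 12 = (v - 3)*(v^2 - 4) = (v - 3)*(v + 2)*(v - 2)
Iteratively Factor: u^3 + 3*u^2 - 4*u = (u - 1)*(u^2 + 4*u) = (u - 1)*(u + 4)*(u)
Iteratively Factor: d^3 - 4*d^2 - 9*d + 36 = (d - 4)*(d^2 - 9) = (d - 4)*(d + 3)*(d - 3)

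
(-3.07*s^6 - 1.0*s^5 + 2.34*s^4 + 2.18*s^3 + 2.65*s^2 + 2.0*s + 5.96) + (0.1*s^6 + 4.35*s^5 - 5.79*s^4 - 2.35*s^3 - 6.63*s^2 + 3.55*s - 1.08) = -2.97*s^6 + 3.35*s^5 - 3.45*s^4 - 0.17*s^3 - 3.98*s^2 + 5.55*s + 4.88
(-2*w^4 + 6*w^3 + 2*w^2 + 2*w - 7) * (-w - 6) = 2*w^5 + 6*w^4 - 38*w^3 - 14*w^2 - 5*w + 42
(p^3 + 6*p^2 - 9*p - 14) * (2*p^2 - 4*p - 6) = 2*p^5 + 8*p^4 - 48*p^3 - 28*p^2 + 110*p + 84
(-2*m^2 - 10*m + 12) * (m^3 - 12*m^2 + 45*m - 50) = -2*m^5 + 14*m^4 + 42*m^3 - 494*m^2 + 1040*m - 600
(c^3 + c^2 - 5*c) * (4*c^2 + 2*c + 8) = 4*c^5 + 6*c^4 - 10*c^3 - 2*c^2 - 40*c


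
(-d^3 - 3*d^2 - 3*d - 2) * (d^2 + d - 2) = -d^5 - 4*d^4 - 4*d^3 + d^2 + 4*d + 4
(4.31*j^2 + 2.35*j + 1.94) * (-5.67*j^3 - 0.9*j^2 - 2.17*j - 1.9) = -24.4377*j^5 - 17.2035*j^4 - 22.4675*j^3 - 15.0345*j^2 - 8.6748*j - 3.686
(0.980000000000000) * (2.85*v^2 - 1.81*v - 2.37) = 2.793*v^2 - 1.7738*v - 2.3226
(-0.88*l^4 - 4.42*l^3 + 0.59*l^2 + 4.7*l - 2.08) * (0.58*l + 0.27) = -0.5104*l^5 - 2.8012*l^4 - 0.8512*l^3 + 2.8853*l^2 + 0.0626000000000002*l - 0.5616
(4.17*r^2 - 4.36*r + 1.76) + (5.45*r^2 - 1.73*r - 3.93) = 9.62*r^2 - 6.09*r - 2.17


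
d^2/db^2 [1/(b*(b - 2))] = 2*(b^2 + b*(b - 2) + (b - 2)^2)/(b^3*(b - 2)^3)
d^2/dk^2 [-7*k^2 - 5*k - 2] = -14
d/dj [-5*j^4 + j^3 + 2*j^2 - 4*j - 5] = -20*j^3 + 3*j^2 + 4*j - 4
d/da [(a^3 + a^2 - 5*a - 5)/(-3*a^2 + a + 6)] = (-3*a^4 + 2*a^3 + 4*a^2 - 18*a - 25)/(9*a^4 - 6*a^3 - 35*a^2 + 12*a + 36)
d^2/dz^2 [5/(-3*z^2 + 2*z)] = 10*(3*z*(3*z - 2) - 4*(3*z - 1)^2)/(z^3*(3*z - 2)^3)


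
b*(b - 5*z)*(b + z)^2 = b^4 - 3*b^3*z - 9*b^2*z^2 - 5*b*z^3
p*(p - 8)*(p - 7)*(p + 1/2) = p^4 - 29*p^3/2 + 97*p^2/2 + 28*p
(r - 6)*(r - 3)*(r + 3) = r^3 - 6*r^2 - 9*r + 54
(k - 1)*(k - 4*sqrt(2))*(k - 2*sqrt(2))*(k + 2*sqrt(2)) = k^4 - 4*sqrt(2)*k^3 - k^3 - 8*k^2 + 4*sqrt(2)*k^2 + 8*k + 32*sqrt(2)*k - 32*sqrt(2)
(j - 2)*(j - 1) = j^2 - 3*j + 2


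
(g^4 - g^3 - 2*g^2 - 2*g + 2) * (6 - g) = -g^5 + 7*g^4 - 4*g^3 - 10*g^2 - 14*g + 12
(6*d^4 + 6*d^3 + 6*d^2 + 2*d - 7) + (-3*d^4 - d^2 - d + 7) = 3*d^4 + 6*d^3 + 5*d^2 + d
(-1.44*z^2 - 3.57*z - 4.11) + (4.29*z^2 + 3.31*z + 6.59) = 2.85*z^2 - 0.26*z + 2.48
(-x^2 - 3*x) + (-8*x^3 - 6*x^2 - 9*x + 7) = -8*x^3 - 7*x^2 - 12*x + 7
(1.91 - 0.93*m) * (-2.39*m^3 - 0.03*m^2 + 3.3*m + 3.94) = 2.2227*m^4 - 4.537*m^3 - 3.1263*m^2 + 2.6388*m + 7.5254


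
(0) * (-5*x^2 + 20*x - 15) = 0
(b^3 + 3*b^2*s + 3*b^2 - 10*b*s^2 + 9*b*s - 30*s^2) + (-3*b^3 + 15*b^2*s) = -2*b^3 + 18*b^2*s + 3*b^2 - 10*b*s^2 + 9*b*s - 30*s^2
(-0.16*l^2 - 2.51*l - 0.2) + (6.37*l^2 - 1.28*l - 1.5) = 6.21*l^2 - 3.79*l - 1.7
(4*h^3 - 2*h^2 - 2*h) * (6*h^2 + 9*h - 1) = 24*h^5 + 24*h^4 - 34*h^3 - 16*h^2 + 2*h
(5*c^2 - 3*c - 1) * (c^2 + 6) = 5*c^4 - 3*c^3 + 29*c^2 - 18*c - 6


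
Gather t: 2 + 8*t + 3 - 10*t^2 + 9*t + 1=-10*t^2 + 17*t + 6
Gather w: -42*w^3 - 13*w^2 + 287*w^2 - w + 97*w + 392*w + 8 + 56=-42*w^3 + 274*w^2 + 488*w + 64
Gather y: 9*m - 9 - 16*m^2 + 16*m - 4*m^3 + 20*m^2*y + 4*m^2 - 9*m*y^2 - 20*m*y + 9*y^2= -4*m^3 - 12*m^2 + 25*m + y^2*(9 - 9*m) + y*(20*m^2 - 20*m) - 9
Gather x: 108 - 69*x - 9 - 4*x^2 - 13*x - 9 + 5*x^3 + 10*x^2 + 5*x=5*x^3 + 6*x^2 - 77*x + 90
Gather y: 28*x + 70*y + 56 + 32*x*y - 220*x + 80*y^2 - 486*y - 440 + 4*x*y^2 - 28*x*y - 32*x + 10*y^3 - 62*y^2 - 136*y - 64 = -224*x + 10*y^3 + y^2*(4*x + 18) + y*(4*x - 552) - 448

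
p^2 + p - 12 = (p - 3)*(p + 4)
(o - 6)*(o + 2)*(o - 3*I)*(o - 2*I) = o^4 - 4*o^3 - 5*I*o^3 - 18*o^2 + 20*I*o^2 + 24*o + 60*I*o + 72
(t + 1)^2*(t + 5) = t^3 + 7*t^2 + 11*t + 5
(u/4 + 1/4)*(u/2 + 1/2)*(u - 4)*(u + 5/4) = u^4/8 - 3*u^3/32 - 19*u^2/16 - 51*u/32 - 5/8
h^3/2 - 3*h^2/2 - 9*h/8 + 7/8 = (h/2 + 1/2)*(h - 7/2)*(h - 1/2)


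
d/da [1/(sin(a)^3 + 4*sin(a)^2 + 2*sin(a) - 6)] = (-8*sin(a) + 3*cos(a)^2 - 5)*cos(a)/(sin(a)^3 + 4*sin(a)^2 + 2*sin(a) - 6)^2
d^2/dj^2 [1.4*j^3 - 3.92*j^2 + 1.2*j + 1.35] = 8.4*j - 7.84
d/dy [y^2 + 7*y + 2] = 2*y + 7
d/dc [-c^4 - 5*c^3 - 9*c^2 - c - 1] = -4*c^3 - 15*c^2 - 18*c - 1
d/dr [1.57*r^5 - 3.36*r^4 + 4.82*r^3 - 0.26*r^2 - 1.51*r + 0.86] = 7.85*r^4 - 13.44*r^3 + 14.46*r^2 - 0.52*r - 1.51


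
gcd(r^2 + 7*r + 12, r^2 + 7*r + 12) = r^2 + 7*r + 12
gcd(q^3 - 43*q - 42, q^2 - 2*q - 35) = q - 7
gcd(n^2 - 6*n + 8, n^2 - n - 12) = n - 4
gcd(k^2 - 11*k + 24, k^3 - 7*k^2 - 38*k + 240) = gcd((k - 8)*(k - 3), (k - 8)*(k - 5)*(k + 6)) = k - 8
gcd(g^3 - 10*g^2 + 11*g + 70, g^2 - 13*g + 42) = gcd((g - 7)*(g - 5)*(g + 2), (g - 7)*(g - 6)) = g - 7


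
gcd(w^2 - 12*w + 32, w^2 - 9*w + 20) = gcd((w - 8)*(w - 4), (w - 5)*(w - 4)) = w - 4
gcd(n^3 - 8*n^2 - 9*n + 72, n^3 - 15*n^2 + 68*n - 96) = n^2 - 11*n + 24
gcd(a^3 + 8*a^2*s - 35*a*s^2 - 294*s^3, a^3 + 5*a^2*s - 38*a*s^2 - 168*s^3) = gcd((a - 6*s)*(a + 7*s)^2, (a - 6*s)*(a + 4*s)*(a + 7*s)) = -a^2 - a*s + 42*s^2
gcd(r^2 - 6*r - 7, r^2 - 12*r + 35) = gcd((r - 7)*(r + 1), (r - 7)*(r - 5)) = r - 7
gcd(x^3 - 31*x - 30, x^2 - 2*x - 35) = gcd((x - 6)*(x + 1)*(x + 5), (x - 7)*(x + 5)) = x + 5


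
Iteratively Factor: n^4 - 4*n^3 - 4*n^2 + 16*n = (n)*(n^3 - 4*n^2 - 4*n + 16) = n*(n - 2)*(n^2 - 2*n - 8) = n*(n - 4)*(n - 2)*(n + 2)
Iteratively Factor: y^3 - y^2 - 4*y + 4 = (y - 1)*(y^2 - 4) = (y - 2)*(y - 1)*(y + 2)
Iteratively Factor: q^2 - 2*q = (q - 2)*(q)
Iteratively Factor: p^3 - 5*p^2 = (p)*(p^2 - 5*p) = p*(p - 5)*(p)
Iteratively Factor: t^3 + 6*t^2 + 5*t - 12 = (t + 4)*(t^2 + 2*t - 3) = (t - 1)*(t + 4)*(t + 3)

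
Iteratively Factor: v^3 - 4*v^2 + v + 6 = (v - 3)*(v^2 - v - 2) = (v - 3)*(v + 1)*(v - 2)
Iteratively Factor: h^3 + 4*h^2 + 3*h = (h + 3)*(h^2 + h) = (h + 1)*(h + 3)*(h)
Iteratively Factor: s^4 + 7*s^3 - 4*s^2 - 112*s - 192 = (s - 4)*(s^3 + 11*s^2 + 40*s + 48) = (s - 4)*(s + 3)*(s^2 + 8*s + 16) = (s - 4)*(s + 3)*(s + 4)*(s + 4)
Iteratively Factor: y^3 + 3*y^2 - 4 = (y - 1)*(y^2 + 4*y + 4) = (y - 1)*(y + 2)*(y + 2)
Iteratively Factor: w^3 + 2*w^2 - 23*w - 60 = (w - 5)*(w^2 + 7*w + 12) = (w - 5)*(w + 4)*(w + 3)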